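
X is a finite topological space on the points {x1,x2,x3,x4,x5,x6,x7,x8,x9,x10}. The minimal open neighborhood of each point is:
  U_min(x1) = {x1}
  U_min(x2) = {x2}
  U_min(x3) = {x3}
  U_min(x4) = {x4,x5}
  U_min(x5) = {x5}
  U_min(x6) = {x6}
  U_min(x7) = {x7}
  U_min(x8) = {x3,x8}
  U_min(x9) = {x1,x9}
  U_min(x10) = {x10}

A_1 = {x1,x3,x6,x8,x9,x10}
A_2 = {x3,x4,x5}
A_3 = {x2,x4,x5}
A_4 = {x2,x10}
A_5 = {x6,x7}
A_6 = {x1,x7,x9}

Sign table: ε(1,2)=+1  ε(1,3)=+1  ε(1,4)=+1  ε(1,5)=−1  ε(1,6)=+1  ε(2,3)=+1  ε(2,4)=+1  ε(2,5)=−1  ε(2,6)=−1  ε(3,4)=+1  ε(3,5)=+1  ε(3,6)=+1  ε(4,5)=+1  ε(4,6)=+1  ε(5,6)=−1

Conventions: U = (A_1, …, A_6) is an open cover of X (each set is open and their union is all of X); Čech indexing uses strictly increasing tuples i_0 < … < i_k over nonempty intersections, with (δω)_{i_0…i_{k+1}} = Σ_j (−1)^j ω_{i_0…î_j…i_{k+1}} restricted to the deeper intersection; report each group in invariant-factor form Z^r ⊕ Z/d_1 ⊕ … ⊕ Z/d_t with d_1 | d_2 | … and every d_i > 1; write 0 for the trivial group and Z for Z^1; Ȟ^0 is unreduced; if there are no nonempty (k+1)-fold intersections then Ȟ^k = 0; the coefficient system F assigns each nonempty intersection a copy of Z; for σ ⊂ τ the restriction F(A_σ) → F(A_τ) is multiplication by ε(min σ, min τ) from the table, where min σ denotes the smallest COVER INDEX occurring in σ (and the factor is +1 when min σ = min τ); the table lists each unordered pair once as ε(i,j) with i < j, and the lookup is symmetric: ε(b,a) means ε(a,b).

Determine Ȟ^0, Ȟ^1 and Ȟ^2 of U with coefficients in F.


cover nerve:
  A12={x3} A14={x10} A15={x6} A16={x1,x9} A23={x4,x5} A34={x2} A56={x7}
C dims 6,7; δ0: rk 5, SNF 1^5
Ȟ^0: (6−5)−0=1 ⇒ Z
Ȟ^1: (7−0)−5=2 ⇒ Z^2
Ȟ^2: (0−0)−0=0 ⇒ 0

Ȟ^0 = Z,  Ȟ^1 = Z^2,  Ȟ^2 = 0


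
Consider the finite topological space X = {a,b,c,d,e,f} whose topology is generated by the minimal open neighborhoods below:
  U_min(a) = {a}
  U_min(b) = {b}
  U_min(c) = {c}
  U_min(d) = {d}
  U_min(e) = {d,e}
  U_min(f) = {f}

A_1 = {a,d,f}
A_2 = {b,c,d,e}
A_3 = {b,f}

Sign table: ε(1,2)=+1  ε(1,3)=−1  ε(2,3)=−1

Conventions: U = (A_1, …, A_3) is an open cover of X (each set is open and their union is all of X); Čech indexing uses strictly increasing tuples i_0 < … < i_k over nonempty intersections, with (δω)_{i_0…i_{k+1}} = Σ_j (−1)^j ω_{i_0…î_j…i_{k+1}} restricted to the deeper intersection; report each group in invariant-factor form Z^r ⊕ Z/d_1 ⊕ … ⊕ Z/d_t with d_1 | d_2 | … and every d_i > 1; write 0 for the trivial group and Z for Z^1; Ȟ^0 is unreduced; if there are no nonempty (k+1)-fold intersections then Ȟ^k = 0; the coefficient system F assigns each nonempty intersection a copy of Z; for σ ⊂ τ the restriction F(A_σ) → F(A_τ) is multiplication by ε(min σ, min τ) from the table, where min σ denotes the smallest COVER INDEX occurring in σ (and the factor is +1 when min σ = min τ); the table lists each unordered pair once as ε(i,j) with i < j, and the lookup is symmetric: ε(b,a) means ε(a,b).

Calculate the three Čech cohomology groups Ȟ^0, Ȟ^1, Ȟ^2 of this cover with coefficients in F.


intersection data:
  A12={d} A13={f} A23={b}
C dims 3,3; δ0: rk 2, SNF 1^2
Ȟ^0 = (3 − 2) − 0 = 1, so Ȟ^0 ≅ Z
Ȟ^1 = (3 − 0) − 2 = 1, so Ȟ^1 ≅ Z
Ȟ^2 = (0 − 0) − 0 = 0, so Ȟ^2 ≅ 0

Ȟ^0 ≅ Z, Ȟ^1 ≅ Z and Ȟ^2 ≅ 0


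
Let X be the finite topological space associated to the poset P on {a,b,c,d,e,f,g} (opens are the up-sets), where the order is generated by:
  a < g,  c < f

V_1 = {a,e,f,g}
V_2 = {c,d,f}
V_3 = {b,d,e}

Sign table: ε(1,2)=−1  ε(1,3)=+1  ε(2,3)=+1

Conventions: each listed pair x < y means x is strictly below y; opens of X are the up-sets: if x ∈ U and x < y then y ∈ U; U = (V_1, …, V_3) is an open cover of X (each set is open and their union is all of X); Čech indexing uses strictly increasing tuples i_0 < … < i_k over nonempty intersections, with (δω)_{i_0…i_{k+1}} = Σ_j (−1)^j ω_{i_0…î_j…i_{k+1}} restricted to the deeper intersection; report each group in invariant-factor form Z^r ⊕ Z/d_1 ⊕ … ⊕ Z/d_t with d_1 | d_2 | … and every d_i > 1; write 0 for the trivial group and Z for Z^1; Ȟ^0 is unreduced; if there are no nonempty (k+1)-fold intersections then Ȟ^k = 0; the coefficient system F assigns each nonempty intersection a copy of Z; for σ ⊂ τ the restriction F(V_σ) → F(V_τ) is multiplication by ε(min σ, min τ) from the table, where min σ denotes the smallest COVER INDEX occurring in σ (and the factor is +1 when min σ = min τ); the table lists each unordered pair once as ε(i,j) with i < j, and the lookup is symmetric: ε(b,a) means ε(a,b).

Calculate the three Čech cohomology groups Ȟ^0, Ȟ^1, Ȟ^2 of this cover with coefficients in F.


Ȟ^0(U;F) ≅ 0,  Ȟ^1(U;F) ≅ Z/2,  Ȟ^2(U;F) ≅ 0

nonempty intersections:
  V12={f} V13={e} V23={d}
C dims 3,3; δ0: rk 3, SNF 1^2·2
Ȟ^0: (3−3)−0=0 ⇒ 0
Ȟ^1: (3−0)−3=0 plus torsion [2] ⇒ Z/2
Ȟ^2: (0−0)−0=0 ⇒ 0


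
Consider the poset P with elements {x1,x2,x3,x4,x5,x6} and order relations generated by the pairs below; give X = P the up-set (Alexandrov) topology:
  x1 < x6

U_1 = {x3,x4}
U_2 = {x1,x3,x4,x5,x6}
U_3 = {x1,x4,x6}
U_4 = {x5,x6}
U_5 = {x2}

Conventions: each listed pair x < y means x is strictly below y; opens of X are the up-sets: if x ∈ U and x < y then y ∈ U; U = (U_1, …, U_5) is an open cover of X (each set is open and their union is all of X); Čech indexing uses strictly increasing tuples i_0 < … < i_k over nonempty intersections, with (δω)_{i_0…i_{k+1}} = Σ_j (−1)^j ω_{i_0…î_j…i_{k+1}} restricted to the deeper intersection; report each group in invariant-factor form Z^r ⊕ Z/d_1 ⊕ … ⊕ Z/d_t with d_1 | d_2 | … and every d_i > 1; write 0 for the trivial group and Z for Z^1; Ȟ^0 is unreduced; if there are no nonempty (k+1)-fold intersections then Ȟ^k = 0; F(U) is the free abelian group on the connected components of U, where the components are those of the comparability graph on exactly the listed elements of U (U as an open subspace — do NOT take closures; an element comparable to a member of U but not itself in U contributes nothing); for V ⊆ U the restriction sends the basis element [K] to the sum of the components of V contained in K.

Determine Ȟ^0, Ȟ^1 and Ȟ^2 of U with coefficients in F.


nerve of the cover:
  U12={x3,x4} U13={x4} U23={x1,x4,x6} U24={x5,x6} U34={x6}
  U123={x4} U234={x6}
components per intersection:
  U1: {x3} {x4}
  U2: {x1,x6} {x3} {x4} {x5}
  U3: {x1,x6} {x4}
  U4: {x5} {x6}
  U5: {x2}
  U12: {x3} {x4}
  U13: {x4}
  U23: {x1,x6} {x4}
  U24: {x5} {x6}
  U34: {x6}
  U123: {x4}
  U234: {x6}
C dims 11,8,2; δ0: rk 6, SNF 1^6; δ1: rk 2, SNF 1^2
Ȟ^0 = (11 − 6) − 0 = 5, so Ȟ^0 ≅ Z^5
Ȟ^1 = (8 − 2) − 6 = 0, so Ȟ^1 ≅ 0
Ȟ^2 = (2 − 0) − 2 = 0, so Ȟ^2 ≅ 0

Ȟ^0(U;F) ≅ Z^5, Ȟ^1(U;F) ≅ 0, Ȟ^2(U;F) ≅ 0


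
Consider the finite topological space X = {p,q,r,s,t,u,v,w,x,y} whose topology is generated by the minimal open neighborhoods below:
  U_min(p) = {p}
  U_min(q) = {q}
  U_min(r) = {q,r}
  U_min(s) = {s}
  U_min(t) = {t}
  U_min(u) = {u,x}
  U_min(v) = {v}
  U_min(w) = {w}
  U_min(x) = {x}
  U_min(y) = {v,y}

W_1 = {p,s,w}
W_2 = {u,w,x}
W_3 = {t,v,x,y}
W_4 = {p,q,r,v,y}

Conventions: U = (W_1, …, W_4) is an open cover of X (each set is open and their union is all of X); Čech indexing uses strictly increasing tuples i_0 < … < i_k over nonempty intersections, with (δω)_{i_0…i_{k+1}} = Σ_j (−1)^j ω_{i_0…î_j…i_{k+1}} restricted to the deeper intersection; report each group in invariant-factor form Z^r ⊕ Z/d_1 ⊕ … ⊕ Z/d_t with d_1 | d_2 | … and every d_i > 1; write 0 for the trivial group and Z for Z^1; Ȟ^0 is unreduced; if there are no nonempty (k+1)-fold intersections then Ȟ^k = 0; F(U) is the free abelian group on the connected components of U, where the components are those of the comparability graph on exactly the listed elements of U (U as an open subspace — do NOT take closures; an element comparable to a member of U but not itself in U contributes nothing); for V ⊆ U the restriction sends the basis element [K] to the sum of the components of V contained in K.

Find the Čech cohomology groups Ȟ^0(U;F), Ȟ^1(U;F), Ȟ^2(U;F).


Ȟ^0 = Z^7, Ȟ^1 = 0, Ȟ^2 = 0

nerve simplices:
  W12={w} W14={p} W23={x} W34={v,y}
components per intersection:
  W1: {p} {s} {w}
  W2: {u,x} {w}
  W3: {t} {v,y} {x}
  W4: {p} {q,r} {v,y}
  W12: {w}
  W14: {p}
  W23: {x}
  W34: {v,y}
C dims 11,4; δ0: rk 4, SNF 1^4
degree 0: 11−4−0 = 7 → Ȟ^0 ≅ Z^7
degree 1: 4−0−4 = 0 → Ȟ^1 ≅ 0
degree 2: 0−0−0 = 0 → Ȟ^2 ≅ 0


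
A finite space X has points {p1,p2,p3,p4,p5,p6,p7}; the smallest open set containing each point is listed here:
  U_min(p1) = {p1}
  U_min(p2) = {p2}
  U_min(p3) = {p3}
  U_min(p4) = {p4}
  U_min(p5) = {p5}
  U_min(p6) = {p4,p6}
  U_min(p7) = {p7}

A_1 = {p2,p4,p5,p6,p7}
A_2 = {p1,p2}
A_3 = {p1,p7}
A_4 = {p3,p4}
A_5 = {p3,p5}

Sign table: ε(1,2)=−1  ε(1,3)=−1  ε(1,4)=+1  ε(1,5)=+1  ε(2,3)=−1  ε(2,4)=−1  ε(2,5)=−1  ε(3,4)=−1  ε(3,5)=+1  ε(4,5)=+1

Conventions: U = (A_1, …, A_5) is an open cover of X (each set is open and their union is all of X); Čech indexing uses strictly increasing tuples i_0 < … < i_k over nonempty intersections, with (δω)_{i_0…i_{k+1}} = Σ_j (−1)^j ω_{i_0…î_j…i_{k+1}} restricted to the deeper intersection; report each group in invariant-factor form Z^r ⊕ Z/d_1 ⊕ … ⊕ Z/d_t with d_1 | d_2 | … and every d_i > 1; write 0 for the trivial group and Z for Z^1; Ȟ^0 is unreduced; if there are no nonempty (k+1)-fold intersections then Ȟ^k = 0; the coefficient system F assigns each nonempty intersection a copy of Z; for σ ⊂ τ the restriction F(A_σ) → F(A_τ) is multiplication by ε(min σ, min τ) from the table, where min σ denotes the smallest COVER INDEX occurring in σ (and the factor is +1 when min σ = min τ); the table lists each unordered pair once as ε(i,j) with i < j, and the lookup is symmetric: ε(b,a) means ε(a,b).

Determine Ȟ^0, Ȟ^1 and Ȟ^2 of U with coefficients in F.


nerve of the cover:
  A12={p2} A13={p7} A14={p4} A15={p5} A23={p1} A45={p3}
C dims 5,6; δ0: rk 5, SNF 1^4·2
Ȟ^0 = (5 − 5) − 0 = 0, so Ȟ^0 ≅ 0
Ȟ^1 = (6 − 0) − 5 = 1 plus torsion [2], so Ȟ^1 ≅ Z ⊕ Z/2
Ȟ^2 = (0 − 0) − 0 = 0, so Ȟ^2 ≅ 0

Ȟ^0(U;F) ≅ 0; Ȟ^1(U;F) ≅ Z ⊕ Z/2; Ȟ^2(U;F) ≅ 0


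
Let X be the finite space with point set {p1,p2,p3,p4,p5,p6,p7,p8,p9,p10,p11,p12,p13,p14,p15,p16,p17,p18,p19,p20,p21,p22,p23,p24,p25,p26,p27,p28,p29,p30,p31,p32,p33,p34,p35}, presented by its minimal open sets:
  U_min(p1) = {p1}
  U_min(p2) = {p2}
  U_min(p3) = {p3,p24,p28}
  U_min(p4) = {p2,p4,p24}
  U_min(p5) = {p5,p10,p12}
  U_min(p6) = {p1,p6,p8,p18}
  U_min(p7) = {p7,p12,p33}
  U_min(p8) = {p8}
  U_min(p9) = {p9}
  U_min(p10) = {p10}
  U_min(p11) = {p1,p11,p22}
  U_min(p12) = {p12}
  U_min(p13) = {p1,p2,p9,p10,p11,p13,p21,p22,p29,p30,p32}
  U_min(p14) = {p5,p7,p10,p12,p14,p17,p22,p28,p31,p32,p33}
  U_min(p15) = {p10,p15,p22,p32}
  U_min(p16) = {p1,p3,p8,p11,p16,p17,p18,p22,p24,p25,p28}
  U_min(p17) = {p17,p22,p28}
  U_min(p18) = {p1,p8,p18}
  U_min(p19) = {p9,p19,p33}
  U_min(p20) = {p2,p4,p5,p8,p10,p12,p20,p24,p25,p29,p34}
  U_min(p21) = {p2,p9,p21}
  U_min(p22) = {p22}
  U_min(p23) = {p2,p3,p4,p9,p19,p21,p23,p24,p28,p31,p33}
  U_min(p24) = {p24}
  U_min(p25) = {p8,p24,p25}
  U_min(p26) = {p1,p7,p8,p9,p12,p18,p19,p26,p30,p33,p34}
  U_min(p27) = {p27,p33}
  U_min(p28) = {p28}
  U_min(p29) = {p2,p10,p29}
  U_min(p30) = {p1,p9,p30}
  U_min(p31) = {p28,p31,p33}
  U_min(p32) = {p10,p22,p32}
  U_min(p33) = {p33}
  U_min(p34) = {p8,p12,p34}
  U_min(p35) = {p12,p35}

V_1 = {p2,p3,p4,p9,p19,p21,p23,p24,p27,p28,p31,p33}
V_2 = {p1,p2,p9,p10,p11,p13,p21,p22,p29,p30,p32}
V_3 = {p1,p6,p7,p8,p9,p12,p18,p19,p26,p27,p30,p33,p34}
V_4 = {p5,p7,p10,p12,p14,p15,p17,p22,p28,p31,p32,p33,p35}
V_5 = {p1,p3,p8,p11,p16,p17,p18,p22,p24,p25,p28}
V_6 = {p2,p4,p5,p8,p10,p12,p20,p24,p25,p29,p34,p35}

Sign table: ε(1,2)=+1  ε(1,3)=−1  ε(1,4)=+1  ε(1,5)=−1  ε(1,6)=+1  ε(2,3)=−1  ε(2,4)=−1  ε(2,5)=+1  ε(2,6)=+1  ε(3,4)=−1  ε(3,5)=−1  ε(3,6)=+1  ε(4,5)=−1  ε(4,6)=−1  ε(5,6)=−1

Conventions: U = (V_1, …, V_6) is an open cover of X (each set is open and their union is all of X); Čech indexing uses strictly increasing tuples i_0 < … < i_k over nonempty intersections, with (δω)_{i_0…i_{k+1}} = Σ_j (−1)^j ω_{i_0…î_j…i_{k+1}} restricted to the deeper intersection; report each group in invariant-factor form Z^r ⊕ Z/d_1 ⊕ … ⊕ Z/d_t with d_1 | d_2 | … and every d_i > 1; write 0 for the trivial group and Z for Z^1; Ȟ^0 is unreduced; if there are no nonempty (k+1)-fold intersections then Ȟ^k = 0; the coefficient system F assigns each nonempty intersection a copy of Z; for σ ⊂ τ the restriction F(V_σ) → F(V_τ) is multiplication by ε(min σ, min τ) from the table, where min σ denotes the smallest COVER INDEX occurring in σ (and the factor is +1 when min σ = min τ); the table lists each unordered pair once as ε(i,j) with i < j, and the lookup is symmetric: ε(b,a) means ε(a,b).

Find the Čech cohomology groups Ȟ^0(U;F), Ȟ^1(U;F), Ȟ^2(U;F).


nerve of the cover:
  V12={p2,p9,p21} V13={p9,p19,p27,p33} V14={p28,p31,p33} V15={p3,p24,p28} V16={p2,p4,p24} V23={p1,p9,p30} V24={p10,p22,p32} V25={p1,p11,p22} V26={p2,p10,p29} V34={p7,p12,p33} V35={p1,p8,p18} V36={p8,p12,p34} V45={p17,p22,p28} V46={p5,p10,p12,p35} V56={p8,p24,p25}
  V123={p9} V126={p2} V134={p33} V145={p28} V156={p24} V235={p1} V245={p22} V246={p10} V346={p12} V356={p8}
C dims 6,15,10; δ0: rk 6, SNF 1^5·2; δ1: rk 9, SNF 1^9
Ȟ^0 = (6 − 6) − 0 = 0, so Ȟ^0 ≅ 0
Ȟ^1 = (15 − 9) − 6 = 0 plus torsion [2], so Ȟ^1 ≅ Z/2
Ȟ^2 = (10 − 0) − 9 = 1, so Ȟ^2 ≅ Z

Ȟ^0 = 0,  Ȟ^1 = Z/2,  Ȟ^2 = Z


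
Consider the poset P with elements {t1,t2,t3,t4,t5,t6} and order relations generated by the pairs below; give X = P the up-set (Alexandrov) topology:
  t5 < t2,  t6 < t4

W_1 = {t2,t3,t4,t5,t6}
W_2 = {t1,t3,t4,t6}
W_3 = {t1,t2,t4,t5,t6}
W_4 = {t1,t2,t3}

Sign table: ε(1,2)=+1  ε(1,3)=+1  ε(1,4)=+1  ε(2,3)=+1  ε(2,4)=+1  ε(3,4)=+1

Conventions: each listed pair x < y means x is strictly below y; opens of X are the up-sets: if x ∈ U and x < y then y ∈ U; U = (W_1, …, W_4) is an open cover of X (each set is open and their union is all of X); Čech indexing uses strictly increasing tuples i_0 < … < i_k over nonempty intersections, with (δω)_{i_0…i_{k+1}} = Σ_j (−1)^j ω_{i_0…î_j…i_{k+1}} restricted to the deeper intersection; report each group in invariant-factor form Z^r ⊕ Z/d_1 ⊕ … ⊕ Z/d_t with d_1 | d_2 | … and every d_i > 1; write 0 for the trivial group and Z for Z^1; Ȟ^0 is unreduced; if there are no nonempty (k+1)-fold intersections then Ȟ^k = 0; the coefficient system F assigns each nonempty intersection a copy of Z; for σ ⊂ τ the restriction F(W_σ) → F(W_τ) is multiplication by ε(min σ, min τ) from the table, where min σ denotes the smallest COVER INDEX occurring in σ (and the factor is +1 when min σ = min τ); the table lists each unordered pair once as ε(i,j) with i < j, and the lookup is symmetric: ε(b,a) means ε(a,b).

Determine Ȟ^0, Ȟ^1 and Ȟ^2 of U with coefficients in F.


Ȟ^0 ≅ Z, Ȟ^1 ≅ 0, Ȟ^2 ≅ Z

nerve of the cover:
  W12={t3,t4,t6} W13={t2,t4,t5,t6} W14={t2,t3} W23={t1,t4,t6} W24={t1,t3} W34={t1,t2}
  W123={t4,t6} W124={t3} W134={t2} W234={t1}
C dims 4,6,4; δ0: rk 3, SNF 1^3; δ1: rk 3, SNF 1^3
Ȟ^0 = (4 − 3) − 0 = 1, so Ȟ^0 ≅ Z
Ȟ^1 = (6 − 3) − 3 = 0, so Ȟ^1 ≅ 0
Ȟ^2 = (4 − 0) − 3 = 1, so Ȟ^2 ≅ Z


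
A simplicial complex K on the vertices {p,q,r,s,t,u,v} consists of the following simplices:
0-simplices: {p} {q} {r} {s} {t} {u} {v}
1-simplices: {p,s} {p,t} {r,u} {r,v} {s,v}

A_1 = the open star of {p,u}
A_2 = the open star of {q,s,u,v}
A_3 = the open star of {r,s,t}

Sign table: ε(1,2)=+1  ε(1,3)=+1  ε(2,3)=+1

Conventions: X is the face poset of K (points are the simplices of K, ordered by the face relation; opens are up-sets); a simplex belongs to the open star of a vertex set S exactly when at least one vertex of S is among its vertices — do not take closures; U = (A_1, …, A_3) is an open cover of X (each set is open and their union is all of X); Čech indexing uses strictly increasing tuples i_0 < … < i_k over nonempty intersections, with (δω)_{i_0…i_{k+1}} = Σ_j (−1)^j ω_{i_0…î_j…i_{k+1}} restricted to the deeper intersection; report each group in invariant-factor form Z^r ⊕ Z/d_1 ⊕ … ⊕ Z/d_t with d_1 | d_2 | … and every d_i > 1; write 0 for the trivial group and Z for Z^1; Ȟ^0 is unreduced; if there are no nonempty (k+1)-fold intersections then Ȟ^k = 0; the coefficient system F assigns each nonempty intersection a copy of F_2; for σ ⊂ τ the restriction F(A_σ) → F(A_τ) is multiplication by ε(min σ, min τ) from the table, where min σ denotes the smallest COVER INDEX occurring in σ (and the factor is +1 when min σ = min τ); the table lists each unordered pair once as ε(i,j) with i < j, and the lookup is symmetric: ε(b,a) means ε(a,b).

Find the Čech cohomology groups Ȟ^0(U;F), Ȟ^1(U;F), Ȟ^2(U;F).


Ȟ^0(U;F) ≅ Z/2, Ȟ^1(U;F) ≅ 0, Ȟ^2(U;F) ≅ 0

nonempty overlaps:
  A1={{p},{u},{p,s},{p,t},{r,u}} A2={{q},{s},{u},{v},{p,s},{r,u},{r,v},{s,v}} A3={{r},{s},{t},{p,s},{p,t},{r,u},{r,v},{s,v}}
  A12={{u},{p,s},{r,u}} A13={{p,s},{p,t},{r,u}} A23={{s},{p,s},{r,u},{r,v},{s,v}}
  A123={{p,s},{r,u}}
C dims 3,3,1; δ0: rk_F2 2; δ1: rk_F2 1
degree 0: 3−2−0 = 1 → Ȟ^0 ≅ Z/2
degree 1: 3−1−2 = 0 → Ȟ^1 ≅ 0
degree 2: 1−0−1 = 0 → Ȟ^2 ≅ 0


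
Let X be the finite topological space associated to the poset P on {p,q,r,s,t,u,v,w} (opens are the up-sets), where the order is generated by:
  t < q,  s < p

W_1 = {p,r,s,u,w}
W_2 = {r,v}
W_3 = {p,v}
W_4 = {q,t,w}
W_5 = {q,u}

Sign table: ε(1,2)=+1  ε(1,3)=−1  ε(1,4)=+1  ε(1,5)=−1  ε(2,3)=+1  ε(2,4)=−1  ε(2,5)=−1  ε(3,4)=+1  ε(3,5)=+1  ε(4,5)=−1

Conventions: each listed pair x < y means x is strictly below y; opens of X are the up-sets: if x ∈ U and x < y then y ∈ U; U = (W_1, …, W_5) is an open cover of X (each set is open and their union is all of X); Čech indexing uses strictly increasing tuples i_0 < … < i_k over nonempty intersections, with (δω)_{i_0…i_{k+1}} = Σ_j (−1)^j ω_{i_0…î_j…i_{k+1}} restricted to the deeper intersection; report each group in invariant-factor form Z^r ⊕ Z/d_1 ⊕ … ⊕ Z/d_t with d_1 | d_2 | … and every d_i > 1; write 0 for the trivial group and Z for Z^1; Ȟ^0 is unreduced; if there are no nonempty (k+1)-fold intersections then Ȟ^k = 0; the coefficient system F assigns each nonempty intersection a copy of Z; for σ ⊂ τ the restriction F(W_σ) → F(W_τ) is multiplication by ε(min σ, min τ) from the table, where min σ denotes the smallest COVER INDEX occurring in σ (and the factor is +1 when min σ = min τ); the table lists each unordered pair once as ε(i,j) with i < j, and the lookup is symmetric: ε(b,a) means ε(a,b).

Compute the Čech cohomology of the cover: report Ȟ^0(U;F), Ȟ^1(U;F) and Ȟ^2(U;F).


Ȟ^0 ≅ 0,  Ȟ^1 ≅ Z ⊕ Z/2,  Ȟ^2 ≅ 0

intersection data:
  W12={r} W13={p} W14={w} W15={u} W23={v} W45={q}
C dims 5,6; δ0: rk 5, SNF 1^4·2
Ȟ^0 = (5 − 5) − 0 = 0, so Ȟ^0 ≅ 0
Ȟ^1 = (6 − 0) − 5 = 1 plus torsion [2], so Ȟ^1 ≅ Z ⊕ Z/2
Ȟ^2 = (0 − 0) − 0 = 0, so Ȟ^2 ≅ 0


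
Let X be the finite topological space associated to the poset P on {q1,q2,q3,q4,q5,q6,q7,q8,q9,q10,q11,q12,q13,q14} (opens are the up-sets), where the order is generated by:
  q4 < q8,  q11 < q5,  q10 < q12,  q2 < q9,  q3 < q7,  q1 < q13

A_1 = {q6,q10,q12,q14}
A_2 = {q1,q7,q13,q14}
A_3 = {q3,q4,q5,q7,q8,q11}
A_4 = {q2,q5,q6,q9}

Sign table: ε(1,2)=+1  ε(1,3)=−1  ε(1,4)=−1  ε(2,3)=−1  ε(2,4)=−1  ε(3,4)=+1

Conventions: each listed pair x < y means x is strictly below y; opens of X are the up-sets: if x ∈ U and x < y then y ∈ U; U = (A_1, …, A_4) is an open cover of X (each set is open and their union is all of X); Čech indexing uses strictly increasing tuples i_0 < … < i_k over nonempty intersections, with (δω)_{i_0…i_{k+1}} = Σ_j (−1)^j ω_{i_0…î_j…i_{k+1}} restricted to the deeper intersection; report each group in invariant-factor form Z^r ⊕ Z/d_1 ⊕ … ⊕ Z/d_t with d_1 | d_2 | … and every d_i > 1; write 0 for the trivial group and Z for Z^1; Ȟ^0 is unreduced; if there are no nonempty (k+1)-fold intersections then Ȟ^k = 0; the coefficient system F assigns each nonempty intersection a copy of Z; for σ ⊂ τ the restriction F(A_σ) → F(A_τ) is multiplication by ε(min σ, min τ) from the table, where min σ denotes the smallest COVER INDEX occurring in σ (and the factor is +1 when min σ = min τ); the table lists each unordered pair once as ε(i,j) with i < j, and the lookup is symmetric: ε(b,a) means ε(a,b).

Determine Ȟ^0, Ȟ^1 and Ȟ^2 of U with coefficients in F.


nonempty intersections:
  A12={q14} A14={q6} A23={q7} A34={q5}
C dims 4,4; δ0: rk 3, SNF 1^3
Ȟ^0: (4−3)−0=1 ⇒ Z
Ȟ^1: (4−0)−3=1 ⇒ Z
Ȟ^2: (0−0)−0=0 ⇒ 0

Ȟ^0 ≅ Z,  Ȟ^1 ≅ Z,  Ȟ^2 ≅ 0


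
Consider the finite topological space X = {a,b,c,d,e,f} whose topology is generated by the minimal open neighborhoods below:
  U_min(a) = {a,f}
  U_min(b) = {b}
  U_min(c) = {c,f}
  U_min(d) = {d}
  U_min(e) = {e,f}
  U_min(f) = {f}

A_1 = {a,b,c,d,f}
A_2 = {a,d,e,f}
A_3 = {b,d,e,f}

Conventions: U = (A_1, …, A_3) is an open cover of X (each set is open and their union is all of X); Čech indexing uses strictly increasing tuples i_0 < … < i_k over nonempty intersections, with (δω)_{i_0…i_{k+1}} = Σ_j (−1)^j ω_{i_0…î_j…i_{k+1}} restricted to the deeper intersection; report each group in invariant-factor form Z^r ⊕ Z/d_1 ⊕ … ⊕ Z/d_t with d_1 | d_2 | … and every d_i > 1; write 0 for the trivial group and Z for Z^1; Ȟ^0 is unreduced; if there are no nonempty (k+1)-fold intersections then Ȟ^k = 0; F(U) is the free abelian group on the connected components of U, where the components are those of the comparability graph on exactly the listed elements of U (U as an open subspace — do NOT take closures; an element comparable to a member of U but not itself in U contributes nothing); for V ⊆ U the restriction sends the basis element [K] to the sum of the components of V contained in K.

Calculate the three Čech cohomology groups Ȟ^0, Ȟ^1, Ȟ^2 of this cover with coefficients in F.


Ȟ^0(U;F) ≅ Z^3; Ȟ^1(U;F) ≅ 0; Ȟ^2(U;F) ≅ 0

nerve of the cover:
  A12={a,d,f} A13={b,d,f} A23={d,e,f}
  A123={d,f}
components per intersection:
  A1: {a,c,f} {b} {d}
  A2: {a,e,f} {d}
  A3: {b} {d} {e,f}
  A12: {a,f} {d}
  A13: {b} {d} {f}
  A23: {d} {e,f}
  A123: {d} {f}
C dims 8,7,2; δ0: rk 5, SNF 1^5; δ1: rk 2, SNF 1^2
Ȟ^0 = (8 − 5) − 0 = 3, so Ȟ^0 ≅ Z^3
Ȟ^1 = (7 − 2) − 5 = 0, so Ȟ^1 ≅ 0
Ȟ^2 = (2 − 0) − 2 = 0, so Ȟ^2 ≅ 0


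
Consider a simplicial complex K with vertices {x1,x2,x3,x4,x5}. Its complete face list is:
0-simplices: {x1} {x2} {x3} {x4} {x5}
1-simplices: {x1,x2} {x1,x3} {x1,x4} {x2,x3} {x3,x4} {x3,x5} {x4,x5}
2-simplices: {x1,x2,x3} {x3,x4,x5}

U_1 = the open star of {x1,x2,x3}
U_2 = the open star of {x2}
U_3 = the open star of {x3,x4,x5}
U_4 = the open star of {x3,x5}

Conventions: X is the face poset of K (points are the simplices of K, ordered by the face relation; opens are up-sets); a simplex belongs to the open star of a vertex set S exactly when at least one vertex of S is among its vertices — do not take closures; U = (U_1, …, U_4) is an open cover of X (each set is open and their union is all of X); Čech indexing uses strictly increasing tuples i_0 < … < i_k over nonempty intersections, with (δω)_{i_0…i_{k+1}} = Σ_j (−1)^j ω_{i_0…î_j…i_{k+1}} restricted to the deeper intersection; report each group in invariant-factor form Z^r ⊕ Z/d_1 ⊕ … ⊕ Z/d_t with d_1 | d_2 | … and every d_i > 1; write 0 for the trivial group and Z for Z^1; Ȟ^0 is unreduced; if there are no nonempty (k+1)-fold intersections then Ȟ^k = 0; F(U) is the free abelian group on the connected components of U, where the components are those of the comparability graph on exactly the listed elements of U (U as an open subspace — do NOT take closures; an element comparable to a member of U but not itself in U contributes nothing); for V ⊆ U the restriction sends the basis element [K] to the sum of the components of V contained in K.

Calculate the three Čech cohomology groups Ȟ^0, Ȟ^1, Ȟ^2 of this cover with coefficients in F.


Ȟ^0 ≅ Z, Ȟ^1 ≅ Z and Ȟ^2 ≅ 0

nerve simplices:
  U1={{x1},{x2},{x3},{x1,x2},{x1,x3},{x1,x4},{x2,x3},{x3,x4},{x3,x5},{x1,x2,x3},{x3,x4,x5}} U2={{x2},{x1,x2},{x2,x3},{x1,x2,x3}} U3={{x3},{x4},{x5},{x1,x3},{x1,x4},{x2,x3},{x3,x4},{x3,x5},{x4,x5},{x1,x2,x3},{x3,x4,x5}} U4={{x3},{x5},{x1,x3},{x2,x3},{x3,x4},{x3,x5},{x4,x5},{x1,x2,x3},{x3,x4,x5}}
  U12={{x2},{x1,x2},{x2,x3},{x1,x2,x3}} U13={{x3},{x1,x3},{x1,x4},{x2,x3},{x3,x4},{x3,x5},{x1,x2,x3},{x3,x4,x5}} U14={{x3},{x1,x3},{x2,x3},{x3,x4},{x3,x5},{x1,x2,x3},{x3,x4,x5}} U23={{x2,x3},{x1,x2,x3}} U24={{x2,x3},{x1,x2,x3}} U34={{x3},{x5},{x1,x3},{x2,x3},{x3,x4},{x3,x5},{x4,x5},{x1,x2,x3},{x3,x4,x5}}
  U123={{x2,x3},{x1,x2,x3}} U124={{x2,x3},{x1,x2,x3}} U134={{x3},{x1,x3},{x2,x3},{x3,x4},{x3,x5},{x1,x2,x3},{x3,x4,x5}} U234={{x2,x3},{x1,x2,x3}}
  U1234={{x2,x3},{x1,x2,x3}}
components per intersection:
  U1: {{x1},{x2},{x3},{x1,x2},{x1,x3},{x1,x4},{x2,x3},{x3,x4},{x3,x5},{x1,x2,x3},{x3,x4,x5}}
  U2: {{x2},{x1,x2},{x2,x3},{x1,x2,x3}}
  U3: {{x3},{x4},{x5},{x1,x3},{x1,x4},{x2,x3},{x3,x4},{x3,x5},{x4,x5},{x1,x2,x3},{x3,x4,x5}}
  U4: {{x3},{x5},{x1,x3},{x2,x3},{x3,x4},{x3,x5},{x4,x5},{x1,x2,x3},{x3,x4,x5}}
  U12: {{x2},{x1,x2},{x2,x3},{x1,x2,x3}}
  U13: {{x3},{x1,x3},{x2,x3},{x3,x4},{x3,x5},{x1,x2,x3},{x3,x4,x5}} {{x1,x4}}
  U14: {{x3},{x1,x3},{x2,x3},{x3,x4},{x3,x5},{x1,x2,x3},{x3,x4,x5}}
  U23: {{x2,x3},{x1,x2,x3}}
  U24: {{x2,x3},{x1,x2,x3}}
  U34: {{x3},{x5},{x1,x3},{x2,x3},{x3,x4},{x3,x5},{x4,x5},{x1,x2,x3},{x3,x4,x5}}
  U123: {{x2,x3},{x1,x2,x3}}
  U124: {{x2,x3},{x1,x2,x3}}
  U134: {{x3},{x1,x3},{x2,x3},{x3,x4},{x3,x5},{x1,x2,x3},{x3,x4,x5}}
  U234: {{x2,x3},{x1,x2,x3}}
  U1234: {{x2,x3},{x1,x2,x3}}
C dims 4,7,4,1; δ0: rk 3, SNF 1^3; δ1: rk 3, SNF 1^3; δ2: rk 1, SNF 1^1
degree 0: 4−3−0 = 1 → Ȟ^0 ≅ Z
degree 1: 7−3−3 = 1 → Ȟ^1 ≅ Z
degree 2: 4−1−3 = 0 → Ȟ^2 ≅ 0


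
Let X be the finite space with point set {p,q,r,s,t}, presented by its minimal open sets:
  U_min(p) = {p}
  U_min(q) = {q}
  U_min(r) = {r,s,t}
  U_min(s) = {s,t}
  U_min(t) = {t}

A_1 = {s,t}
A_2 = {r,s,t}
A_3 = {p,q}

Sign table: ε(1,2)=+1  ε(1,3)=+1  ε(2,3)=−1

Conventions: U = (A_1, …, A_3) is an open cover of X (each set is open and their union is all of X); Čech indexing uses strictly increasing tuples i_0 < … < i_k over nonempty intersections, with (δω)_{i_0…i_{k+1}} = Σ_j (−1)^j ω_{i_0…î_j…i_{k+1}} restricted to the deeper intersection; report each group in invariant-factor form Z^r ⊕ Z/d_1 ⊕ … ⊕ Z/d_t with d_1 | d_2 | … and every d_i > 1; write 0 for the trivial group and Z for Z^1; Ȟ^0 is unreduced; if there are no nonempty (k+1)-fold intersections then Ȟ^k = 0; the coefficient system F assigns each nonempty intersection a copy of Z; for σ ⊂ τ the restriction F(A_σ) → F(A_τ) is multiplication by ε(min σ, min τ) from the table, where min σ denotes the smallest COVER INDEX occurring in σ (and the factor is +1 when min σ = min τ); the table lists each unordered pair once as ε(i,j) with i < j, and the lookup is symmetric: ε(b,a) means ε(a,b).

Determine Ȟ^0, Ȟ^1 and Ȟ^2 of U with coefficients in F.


nerve of the cover:
  A12={s,t}
C dims 3,1; δ0: rk 1, SNF 1^1
Ȟ^0 = (3 − 1) − 0 = 2, so Ȟ^0 ≅ Z^2
Ȟ^1 = (1 − 0) − 1 = 0, so Ȟ^1 ≅ 0
Ȟ^2 = (0 − 0) − 0 = 0, so Ȟ^2 ≅ 0

Ȟ^0 = Z^2,  Ȟ^1 = 0,  Ȟ^2 = 0


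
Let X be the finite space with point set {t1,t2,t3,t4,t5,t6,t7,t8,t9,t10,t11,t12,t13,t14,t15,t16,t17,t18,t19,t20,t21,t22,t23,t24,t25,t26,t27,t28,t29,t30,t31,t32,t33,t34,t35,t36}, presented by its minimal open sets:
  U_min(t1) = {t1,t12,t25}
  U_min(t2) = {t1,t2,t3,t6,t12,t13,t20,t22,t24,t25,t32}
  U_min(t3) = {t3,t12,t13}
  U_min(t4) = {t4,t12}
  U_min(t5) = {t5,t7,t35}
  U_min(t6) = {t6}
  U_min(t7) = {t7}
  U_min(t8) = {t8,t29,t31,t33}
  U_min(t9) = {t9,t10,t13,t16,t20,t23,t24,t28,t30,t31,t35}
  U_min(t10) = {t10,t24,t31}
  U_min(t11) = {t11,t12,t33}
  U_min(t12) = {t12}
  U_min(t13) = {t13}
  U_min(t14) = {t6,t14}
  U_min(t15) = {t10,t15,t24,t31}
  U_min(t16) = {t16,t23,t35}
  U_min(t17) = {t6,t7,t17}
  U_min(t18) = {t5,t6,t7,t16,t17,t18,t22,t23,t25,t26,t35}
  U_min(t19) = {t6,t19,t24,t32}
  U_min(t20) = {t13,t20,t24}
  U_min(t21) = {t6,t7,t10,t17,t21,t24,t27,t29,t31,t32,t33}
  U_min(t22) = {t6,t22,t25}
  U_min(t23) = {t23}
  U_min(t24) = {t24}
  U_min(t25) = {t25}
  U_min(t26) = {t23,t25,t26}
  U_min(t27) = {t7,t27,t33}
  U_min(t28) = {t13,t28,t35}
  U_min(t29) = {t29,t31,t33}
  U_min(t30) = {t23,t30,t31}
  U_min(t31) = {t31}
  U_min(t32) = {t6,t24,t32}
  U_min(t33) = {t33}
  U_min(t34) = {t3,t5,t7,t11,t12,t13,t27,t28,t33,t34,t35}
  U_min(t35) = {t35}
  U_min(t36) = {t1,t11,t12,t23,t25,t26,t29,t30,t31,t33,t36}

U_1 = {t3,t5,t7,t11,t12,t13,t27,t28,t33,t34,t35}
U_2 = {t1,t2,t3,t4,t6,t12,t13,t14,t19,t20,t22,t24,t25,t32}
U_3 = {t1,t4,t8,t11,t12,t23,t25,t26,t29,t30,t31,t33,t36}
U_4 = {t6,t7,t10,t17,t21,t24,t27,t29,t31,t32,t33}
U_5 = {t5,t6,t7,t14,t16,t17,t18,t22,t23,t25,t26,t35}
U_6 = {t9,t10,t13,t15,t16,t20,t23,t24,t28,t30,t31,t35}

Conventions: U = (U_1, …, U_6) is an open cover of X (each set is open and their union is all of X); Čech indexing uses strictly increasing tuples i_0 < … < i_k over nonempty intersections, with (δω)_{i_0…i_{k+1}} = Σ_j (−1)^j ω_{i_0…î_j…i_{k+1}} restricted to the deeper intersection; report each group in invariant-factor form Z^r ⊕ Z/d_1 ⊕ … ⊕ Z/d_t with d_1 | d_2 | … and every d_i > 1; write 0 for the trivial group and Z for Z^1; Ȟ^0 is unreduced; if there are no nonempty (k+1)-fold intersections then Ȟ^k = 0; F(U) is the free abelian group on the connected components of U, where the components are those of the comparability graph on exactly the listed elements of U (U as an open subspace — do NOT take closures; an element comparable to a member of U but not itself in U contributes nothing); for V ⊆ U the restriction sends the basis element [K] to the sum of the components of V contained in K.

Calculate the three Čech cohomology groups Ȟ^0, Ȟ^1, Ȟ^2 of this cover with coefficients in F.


Ȟ^0 = Z, Ȟ^1 = 0 and Ȟ^2 = Z/2

nonempty intersections:
  U12={t3,t12,t13} U13={t11,t12,t33} U14={t7,t27,t33} U15={t5,t7,t35} U16={t13,t28,t35} U23={t1,t4,t12,t25} U24={t6,t24,t32} U25={t6,t14,t22,t25} U26={t13,t20,t24} U34={t29,t31,t33} U35={t23,t25,t26} U36={t23,t30,t31} U45={t6,t7,t17} U46={t10,t24,t31} U56={t16,t23,t35}
  U123={t12} U126={t13} U134={t33} U145={t7} U156={t35} U235={t25} U245={t6} U246={t24} U346={t31} U356={t23}
components per intersection:
  U1: {t3,t5,t7,t11,t12,t13,t27,t28,t33,t34,t35}
  U2: {t1,t2,t3,t4,t6,t12,t13,t14,t19,t20,t22,t24,t25,t32}
  U3: {t1,t4,t8,t11,t12,t23,t25,t26,t29,t30,t31,t33,t36}
  U4: {t6,t7,t10,t17,t21,t24,t27,t29,t31,t32,t33}
  U5: {t5,t6,t7,t14,t16,t17,t18,t22,t23,t25,t26,t35}
  U6: {t9,t10,t13,t15,t16,t20,t23,t24,t28,t30,t31,t35}
  U12: {t3,t12,t13}
  U13: {t11,t12,t33}
  U14: {t7,t27,t33}
  U15: {t5,t7,t35}
  U16: {t13,t28,t35}
  U23: {t1,t4,t12,t25}
  U24: {t6,t24,t32}
  U25: {t6,t14,t22,t25}
  U26: {t13,t20,t24}
  U34: {t29,t31,t33}
  U35: {t23,t25,t26}
  U36: {t23,t30,t31}
  U45: {t6,t7,t17}
  U46: {t10,t24,t31}
  U56: {t16,t23,t35}
  U123: {t12}
  U126: {t13}
  U134: {t33}
  U145: {t7}
  U156: {t35}
  U235: {t25}
  U245: {t6}
  U246: {t24}
  U346: {t31}
  U356: {t23}
C dims 6,15,10; δ0: rk 5, SNF 1^5; δ1: rk 10, SNF 1^9·2
Ȟ^0: (6−5)−0=1 ⇒ Z
Ȟ^1: (15−10)−5=0 ⇒ 0
Ȟ^2: (10−0)−10=0 plus torsion [2] ⇒ Z/2


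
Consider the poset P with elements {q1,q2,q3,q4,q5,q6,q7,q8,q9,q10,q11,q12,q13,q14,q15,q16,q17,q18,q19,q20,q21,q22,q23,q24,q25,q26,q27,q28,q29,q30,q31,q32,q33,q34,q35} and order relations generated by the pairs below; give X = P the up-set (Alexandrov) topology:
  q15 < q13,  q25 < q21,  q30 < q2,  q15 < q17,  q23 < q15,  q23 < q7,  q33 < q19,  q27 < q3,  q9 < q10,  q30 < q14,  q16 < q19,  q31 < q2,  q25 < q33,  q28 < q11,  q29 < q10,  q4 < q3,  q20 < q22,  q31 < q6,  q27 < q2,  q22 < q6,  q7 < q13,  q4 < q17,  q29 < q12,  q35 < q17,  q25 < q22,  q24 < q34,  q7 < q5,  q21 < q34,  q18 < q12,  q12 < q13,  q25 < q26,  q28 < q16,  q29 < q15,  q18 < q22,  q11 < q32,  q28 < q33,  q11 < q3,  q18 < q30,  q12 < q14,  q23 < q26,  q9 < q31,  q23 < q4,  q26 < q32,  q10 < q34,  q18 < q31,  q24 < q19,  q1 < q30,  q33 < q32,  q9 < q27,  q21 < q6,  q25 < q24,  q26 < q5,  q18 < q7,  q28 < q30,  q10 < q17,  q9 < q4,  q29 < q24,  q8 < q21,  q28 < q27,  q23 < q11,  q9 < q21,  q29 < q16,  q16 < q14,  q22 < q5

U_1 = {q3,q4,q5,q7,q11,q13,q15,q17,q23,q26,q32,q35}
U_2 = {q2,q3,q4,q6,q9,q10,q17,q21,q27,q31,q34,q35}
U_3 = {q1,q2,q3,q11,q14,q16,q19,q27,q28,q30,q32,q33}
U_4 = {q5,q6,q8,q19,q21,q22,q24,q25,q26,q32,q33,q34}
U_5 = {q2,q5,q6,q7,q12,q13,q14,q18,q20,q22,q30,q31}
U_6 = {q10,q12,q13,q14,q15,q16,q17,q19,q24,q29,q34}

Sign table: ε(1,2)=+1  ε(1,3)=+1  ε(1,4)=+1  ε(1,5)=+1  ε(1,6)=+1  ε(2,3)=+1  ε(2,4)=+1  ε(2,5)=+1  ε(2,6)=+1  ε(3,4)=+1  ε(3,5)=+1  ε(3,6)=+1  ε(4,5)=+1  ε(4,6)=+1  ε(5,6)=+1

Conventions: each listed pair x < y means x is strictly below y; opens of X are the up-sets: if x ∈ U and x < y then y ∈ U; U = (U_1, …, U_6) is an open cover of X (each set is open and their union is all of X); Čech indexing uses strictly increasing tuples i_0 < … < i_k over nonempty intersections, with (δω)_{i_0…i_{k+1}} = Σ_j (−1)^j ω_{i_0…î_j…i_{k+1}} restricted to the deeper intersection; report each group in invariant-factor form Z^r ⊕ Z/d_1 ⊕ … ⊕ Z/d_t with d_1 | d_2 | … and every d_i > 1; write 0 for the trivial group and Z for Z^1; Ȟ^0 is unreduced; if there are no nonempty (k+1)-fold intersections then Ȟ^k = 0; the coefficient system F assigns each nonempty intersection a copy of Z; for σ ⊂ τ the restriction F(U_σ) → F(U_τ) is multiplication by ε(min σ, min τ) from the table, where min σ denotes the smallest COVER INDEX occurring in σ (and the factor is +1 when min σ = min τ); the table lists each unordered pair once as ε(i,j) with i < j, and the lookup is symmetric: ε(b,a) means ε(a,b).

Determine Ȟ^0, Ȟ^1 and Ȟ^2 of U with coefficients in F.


nonempty overlaps:
  U12={q3,q4,q17,q35} U13={q3,q11,q32} U14={q5,q26,q32} U15={q5,q7,q13} U16={q13,q15,q17} U23={q2,q3,q27} U24={q6,q21,q34} U25={q2,q6,q31} U26={q10,q17,q34} U34={q19,q32,q33} U35={q2,q14,q30} U36={q14,q16,q19} U45={q5,q6,q22} U46={q19,q24,q34} U56={q12,q13,q14}
  U123={q3} U126={q17} U134={q32} U145={q5} U156={q13} U235={q2} U245={q6} U246={q34} U346={q19} U356={q14}
C dims 6,15,10; δ0: rk 5, SNF 1^5; δ1: rk 10, SNF 1^9·2
degree 0: 6−5−0 = 1 → Ȟ^0 ≅ Z
degree 1: 15−10−5 = 0 → Ȟ^1 ≅ 0
degree 2: 10−0−10 = 0 plus torsion [2] → Ȟ^2 ≅ Z/2

Ȟ^0 = Z,  Ȟ^1 = 0,  Ȟ^2 = Z/2


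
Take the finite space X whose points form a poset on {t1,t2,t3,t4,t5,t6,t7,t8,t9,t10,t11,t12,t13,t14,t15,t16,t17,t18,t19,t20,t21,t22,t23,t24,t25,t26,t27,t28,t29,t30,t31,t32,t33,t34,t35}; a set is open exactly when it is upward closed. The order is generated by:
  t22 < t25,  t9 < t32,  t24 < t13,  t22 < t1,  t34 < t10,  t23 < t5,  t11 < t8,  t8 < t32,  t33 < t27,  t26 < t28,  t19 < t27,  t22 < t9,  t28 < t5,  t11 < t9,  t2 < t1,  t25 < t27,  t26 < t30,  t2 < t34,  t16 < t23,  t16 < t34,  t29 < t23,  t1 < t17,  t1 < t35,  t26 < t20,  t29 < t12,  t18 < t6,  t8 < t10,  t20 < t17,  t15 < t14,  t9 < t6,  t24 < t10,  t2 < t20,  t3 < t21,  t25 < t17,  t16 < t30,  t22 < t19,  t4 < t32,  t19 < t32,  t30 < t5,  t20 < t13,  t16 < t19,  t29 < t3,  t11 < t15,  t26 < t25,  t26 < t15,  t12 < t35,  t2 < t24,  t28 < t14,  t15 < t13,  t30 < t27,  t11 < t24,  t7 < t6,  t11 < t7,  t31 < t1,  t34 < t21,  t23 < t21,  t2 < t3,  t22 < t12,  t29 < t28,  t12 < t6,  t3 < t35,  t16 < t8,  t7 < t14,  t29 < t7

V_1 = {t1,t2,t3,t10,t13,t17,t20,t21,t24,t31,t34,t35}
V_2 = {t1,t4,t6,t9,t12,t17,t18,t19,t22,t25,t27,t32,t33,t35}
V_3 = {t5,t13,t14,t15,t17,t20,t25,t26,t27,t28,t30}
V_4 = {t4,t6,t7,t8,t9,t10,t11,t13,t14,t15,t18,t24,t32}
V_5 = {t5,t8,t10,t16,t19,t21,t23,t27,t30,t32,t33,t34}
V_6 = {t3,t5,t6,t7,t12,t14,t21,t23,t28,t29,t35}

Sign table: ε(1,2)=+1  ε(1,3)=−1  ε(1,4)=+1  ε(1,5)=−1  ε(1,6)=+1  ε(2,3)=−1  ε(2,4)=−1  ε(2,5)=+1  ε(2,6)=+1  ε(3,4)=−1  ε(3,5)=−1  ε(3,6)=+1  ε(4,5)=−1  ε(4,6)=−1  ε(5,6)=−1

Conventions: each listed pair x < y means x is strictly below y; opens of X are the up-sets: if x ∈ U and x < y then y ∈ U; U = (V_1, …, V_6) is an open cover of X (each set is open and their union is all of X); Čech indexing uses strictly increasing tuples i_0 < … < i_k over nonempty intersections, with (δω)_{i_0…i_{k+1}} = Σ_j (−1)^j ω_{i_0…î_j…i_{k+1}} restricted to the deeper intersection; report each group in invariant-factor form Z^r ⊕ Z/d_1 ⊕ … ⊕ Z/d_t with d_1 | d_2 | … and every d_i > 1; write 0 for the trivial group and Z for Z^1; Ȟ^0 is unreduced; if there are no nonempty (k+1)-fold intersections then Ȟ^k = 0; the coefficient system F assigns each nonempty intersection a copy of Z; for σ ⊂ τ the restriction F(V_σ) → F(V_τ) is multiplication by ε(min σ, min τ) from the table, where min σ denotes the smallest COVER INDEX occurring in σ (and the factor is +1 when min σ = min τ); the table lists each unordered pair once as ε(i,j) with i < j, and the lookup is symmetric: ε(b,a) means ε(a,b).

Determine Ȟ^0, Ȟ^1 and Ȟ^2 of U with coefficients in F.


Ȟ^0 = 0, Ȟ^1 = Z/2 and Ȟ^2 = Z

nerve simplices:
  V12={t1,t17,t35} V13={t13,t17,t20} V14={t10,t13,t24} V15={t10,t21,t34} V16={t3,t21,t35} V23={t17,t25,t27} V24={t4,t6,t9,t18,t32} V25={t19,t27,t32,t33} V26={t6,t12,t35} V34={t13,t14,t15} V35={t5,t27,t30} V36={t5,t14,t28} V45={t8,t10,t32} V46={t6,t7,t14} V56={t5,t21,t23}
  V123={t17} V126={t35} V134={t13} V145={t10} V156={t21} V235={t27} V245={t32} V246={t6} V346={t14} V356={t5}
C dims 6,15,10; δ0: rk 6, SNF 1^5·2; δ1: rk 9, SNF 1^9
degree 0: 6−6−0 = 0 → Ȟ^0 ≅ 0
degree 1: 15−9−6 = 0 plus torsion [2] → Ȟ^1 ≅ Z/2
degree 2: 10−0−9 = 1 → Ȟ^2 ≅ Z


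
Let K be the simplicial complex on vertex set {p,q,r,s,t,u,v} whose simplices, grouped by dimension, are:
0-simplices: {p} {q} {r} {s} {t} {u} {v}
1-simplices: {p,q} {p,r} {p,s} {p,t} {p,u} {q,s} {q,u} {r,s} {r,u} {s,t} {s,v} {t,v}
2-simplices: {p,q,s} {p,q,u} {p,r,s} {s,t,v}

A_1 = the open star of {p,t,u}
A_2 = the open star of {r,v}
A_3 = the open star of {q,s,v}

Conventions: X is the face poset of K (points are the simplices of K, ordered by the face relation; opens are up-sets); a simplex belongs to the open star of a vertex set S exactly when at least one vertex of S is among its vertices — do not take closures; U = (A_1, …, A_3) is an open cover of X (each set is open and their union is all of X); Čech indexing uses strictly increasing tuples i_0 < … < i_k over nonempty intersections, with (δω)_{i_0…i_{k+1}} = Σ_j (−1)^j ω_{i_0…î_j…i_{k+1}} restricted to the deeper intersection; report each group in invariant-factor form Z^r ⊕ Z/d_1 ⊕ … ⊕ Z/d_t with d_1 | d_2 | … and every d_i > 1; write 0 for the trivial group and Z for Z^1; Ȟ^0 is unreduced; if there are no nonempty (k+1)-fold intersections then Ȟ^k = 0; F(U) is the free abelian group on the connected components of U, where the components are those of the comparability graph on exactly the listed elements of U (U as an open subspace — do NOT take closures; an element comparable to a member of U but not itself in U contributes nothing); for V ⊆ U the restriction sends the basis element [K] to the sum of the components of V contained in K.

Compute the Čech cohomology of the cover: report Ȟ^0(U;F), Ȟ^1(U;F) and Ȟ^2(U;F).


Ȟ^0 ≅ Z,  Ȟ^1 ≅ Z^2,  Ȟ^2 ≅ 0

nerve simplices:
  A1={{p},{t},{u},{p,q},{p,r},{p,s},{p,t},{p,u},{q,u},{r,u},{s,t},{t,v},{p,q,s},{p,q,u},{p,r,s},{s,t,v}} A2={{r},{v},{p,r},{r,s},{r,u},{s,v},{t,v},{p,r,s},{s,t,v}} A3={{q},{s},{v},{p,q},{p,s},{q,s},{q,u},{r,s},{s,t},{s,v},{t,v},{p,q,s},{p,q,u},{p,r,s},{s,t,v}}
  A12={{p,r},{r,u},{t,v},{p,r,s},{s,t,v}} A13={{p,q},{p,s},{q,u},{s,t},{t,v},{p,q,s},{p,q,u},{p,r,s},{s,t,v}} A23={{v},{r,s},{s,v},{t,v},{p,r,s},{s,t,v}}
  A123={{t,v},{p,r,s},{s,t,v}}
components per intersection:
  A1: {{p},{t},{u},{p,q},{p,r},{p,s},{p,t},{p,u},{q,u},{r,u},{s,t},{t,v},{p,q,s},{p,q,u},{p,r,s},{s,t,v}}
  A2: {{r},{p,r},{r,s},{r,u},{p,r,s}} {{v},{s,v},{t,v},{s,t,v}}
  A3: {{q},{s},{v},{p,q},{p,s},{q,s},{q,u},{r,s},{s,t},{s,v},{t,v},{p,q,s},{p,q,u},{p,r,s},{s,t,v}}
  A12: {{p,r},{p,r,s}} {{r,u}} {{t,v},{s,t,v}}
  A13: {{p,q},{p,s},{q,u},{p,q,s},{p,q,u},{p,r,s}} {{s,t},{t,v},{s,t,v}}
  A23: {{v},{s,v},{t,v},{s,t,v}} {{r,s},{p,r,s}}
  A123: {{t,v},{s,t,v}} {{p,r,s}}
C dims 4,7,2; δ0: rk 3, SNF 1^3; δ1: rk 2, SNF 1^2
degree 0: 4−3−0 = 1 → Ȟ^0 ≅ Z
degree 1: 7−2−3 = 2 → Ȟ^1 ≅ Z^2
degree 2: 2−0−2 = 0 → Ȟ^2 ≅ 0
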